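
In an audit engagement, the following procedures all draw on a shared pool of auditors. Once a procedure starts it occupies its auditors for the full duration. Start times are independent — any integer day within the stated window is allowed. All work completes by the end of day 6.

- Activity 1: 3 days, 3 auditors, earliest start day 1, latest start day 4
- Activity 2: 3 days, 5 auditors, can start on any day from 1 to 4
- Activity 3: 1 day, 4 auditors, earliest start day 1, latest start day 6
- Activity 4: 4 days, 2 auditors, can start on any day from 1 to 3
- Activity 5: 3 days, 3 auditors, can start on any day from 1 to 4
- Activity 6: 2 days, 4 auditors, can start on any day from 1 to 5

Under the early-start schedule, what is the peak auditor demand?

21

Early-start schedule: Activity 1@1, Activity 2@1, Activity 3@1, Activity 4@1, Activity 5@1, Activity 6@1.
Load per day: day 1: 21, day 2: 17, day 3: 13, day 4: 2, day 5: 0, day 6: 0.
Peak is 21.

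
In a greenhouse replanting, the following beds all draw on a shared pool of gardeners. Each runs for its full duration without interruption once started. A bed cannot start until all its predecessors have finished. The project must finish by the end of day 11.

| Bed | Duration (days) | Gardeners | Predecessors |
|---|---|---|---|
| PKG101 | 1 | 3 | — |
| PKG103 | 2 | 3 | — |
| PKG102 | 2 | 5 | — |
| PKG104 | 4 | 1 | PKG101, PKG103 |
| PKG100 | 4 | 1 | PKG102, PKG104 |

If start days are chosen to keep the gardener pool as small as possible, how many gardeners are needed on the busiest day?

Early-start (PKG101@1, PKG103@1, PKG102@1, PKG104@3, PKG100@7) gives peak 11: d1:11  d2:8  d3:1  d4:1  d5:1  d6:1  d7:1  d8:1  d9:1  d10:1  d11:0.
Shift PKG102→3.
Schedule PKG101@1, PKG103@1, PKG102@3, PKG104@3, PKG100@7: d1:6  d2:3  d3:6  d4:6  d5:1  d6:1  d7:1  d8:1  d9:1  d10:1  d11:0 — peak 6.

6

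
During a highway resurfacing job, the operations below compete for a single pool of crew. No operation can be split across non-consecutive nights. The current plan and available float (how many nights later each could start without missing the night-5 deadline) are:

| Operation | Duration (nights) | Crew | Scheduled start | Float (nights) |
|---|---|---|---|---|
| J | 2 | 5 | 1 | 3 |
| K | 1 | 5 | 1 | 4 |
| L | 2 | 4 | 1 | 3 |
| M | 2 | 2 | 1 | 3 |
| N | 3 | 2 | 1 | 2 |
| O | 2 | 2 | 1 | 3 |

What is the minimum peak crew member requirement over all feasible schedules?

8

Early-start (J@1, K@1, L@1, M@1, N@1, O@1) gives peak 20: n1:20  n2:15  n3:2  n4:0  n5:0.
Shift K→3, L→4, N→3, O→4.
Schedule J@1, K@3, L@4, M@1, N@3, O@4: n1:7  n2:7  n3:7  n4:8  n5:8 — peak 8.
Total crew member-nights = 37 over 5 nights ⇒ peak ≥ ⌈37/5⌉ = 8, so 8 is optimal.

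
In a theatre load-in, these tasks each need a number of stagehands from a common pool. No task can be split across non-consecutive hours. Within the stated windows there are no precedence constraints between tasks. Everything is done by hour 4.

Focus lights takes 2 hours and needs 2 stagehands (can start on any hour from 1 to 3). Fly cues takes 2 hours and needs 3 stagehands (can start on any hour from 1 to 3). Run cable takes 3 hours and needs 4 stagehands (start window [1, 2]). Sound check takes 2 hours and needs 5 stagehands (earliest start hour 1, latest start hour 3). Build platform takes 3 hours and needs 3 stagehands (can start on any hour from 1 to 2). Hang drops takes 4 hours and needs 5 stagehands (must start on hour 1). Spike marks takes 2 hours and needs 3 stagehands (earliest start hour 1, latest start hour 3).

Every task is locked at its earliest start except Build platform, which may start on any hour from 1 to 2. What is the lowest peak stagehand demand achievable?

Build platform@1: h1:25  h2:25  h3:12  h4:5 → peak 25
Build platform@2: h1:22  h2:25  h3:12  h4:8 → peak 25
Best is Build platform@1, peak 25.

25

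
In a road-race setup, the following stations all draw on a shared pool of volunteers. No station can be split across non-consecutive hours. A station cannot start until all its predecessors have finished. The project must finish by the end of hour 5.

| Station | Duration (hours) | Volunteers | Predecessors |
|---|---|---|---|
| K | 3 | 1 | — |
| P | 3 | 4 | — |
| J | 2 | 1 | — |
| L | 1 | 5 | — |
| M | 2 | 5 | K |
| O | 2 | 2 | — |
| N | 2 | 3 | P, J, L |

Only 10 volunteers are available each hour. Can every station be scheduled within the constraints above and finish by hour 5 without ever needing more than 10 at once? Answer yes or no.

yes

Schedule K@1, P@1, J@1, L@3, M@4, O@1, N@4: h1:8  h2:8  h3:10  h4:8  h5:8 — peak 10 ≤ 10.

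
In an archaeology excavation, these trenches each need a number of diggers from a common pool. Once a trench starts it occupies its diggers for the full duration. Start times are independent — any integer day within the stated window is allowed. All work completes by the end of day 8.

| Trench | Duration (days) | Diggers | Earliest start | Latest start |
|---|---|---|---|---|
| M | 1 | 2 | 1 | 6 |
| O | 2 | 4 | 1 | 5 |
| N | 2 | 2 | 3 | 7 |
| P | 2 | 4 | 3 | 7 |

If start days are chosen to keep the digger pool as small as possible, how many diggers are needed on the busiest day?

Early-start (M@1, O@1, N@3, P@3) gives peak 6: d1:6  d2:4  d3:6  d4:6  d5:0  d6:0  d7:0  d8:0.
Shift O→2, N→4, P→6.
Schedule M@1, O@2, N@4, P@6: d1:2  d2:4  d3:4  d4:2  d5:2  d6:4  d7:4  d8:0 — peak 4.

4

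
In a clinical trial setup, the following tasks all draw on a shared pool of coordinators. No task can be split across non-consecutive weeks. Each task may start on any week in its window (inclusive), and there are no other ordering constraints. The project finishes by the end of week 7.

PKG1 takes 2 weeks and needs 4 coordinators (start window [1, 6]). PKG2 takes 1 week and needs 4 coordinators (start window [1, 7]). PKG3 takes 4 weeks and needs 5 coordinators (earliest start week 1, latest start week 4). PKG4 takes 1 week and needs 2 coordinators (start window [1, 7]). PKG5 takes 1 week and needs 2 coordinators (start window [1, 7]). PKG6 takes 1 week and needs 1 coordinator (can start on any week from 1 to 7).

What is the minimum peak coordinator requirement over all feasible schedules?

6

Early-start (PKG1@1, PKG2@1, PKG3@1, PKG4@1, PKG5@1, PKG6@1) gives peak 18: w1:18  w2:9  w3:5  w4:5  w5:0  w6:0  w7:0.
Shift PKG2→3, PKG3→4, PKG5→2, PKG6→3.
Schedule PKG1@1, PKG2@3, PKG3@4, PKG4@1, PKG5@2, PKG6@3: w1:6  w2:6  w3:5  w4:5  w5:5  w6:5  w7:5 — peak 6.
Total coordinator-weeks = 37 over 7 weeks ⇒ peak ≥ ⌈37/7⌉ = 6, so 6 is optimal.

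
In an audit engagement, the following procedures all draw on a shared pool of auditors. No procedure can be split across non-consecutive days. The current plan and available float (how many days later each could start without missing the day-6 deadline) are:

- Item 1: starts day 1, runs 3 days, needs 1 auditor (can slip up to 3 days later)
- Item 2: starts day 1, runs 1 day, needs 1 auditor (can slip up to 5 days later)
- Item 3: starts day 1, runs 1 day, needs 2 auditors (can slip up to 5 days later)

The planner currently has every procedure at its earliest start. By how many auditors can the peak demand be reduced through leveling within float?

Early-start peak: d1:4  d2:1  d3:1  d4:0  d5:0  d6:0 ⇒ 4.
Leveled (Item 1@1, Item 2@1, Item 3@4): d1:2  d2:1  d3:1  d4:2  d5:0  d6:0 ⇒ 2.
Reduction 4 − 2 = 2.

2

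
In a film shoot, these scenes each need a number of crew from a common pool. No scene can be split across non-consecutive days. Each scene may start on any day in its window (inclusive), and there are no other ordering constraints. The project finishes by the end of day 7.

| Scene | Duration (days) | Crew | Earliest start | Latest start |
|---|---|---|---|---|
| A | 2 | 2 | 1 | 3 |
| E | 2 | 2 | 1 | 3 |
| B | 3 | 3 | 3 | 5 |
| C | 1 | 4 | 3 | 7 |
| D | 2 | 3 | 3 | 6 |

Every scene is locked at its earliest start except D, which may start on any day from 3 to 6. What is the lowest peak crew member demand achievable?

D@3: d1:4  d2:4  d3:10  d4:6  d5:3  d6:0  d7:0 → peak 10
D@4: d1:4  d2:4  d3:7  d4:6  d5:6  d6:0  d7:0 → peak 7
D@5: d1:4  d2:4  d3:7  d4:3  d5:6  d6:3  d7:0 → peak 7
D@6: d1:4  d2:4  d3:7  d4:3  d5:3  d6:3  d7:3 → peak 7
Best is D@4, peak 7.

7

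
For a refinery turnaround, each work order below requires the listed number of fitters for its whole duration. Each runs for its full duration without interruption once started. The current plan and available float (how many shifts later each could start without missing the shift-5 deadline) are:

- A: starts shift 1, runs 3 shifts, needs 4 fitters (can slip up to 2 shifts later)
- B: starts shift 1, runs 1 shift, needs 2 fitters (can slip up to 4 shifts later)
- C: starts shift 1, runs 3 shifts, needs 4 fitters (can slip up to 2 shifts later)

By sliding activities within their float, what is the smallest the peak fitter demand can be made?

8

Early-start (A@1, B@1, C@1) gives peak 10: s1:10  s2:8  s3:8  s4:0  s5:0.
Shift C→2.
Schedule A@1, B@1, C@2: s1:6  s2:8  s3:8  s4:4  s5:0 — peak 8.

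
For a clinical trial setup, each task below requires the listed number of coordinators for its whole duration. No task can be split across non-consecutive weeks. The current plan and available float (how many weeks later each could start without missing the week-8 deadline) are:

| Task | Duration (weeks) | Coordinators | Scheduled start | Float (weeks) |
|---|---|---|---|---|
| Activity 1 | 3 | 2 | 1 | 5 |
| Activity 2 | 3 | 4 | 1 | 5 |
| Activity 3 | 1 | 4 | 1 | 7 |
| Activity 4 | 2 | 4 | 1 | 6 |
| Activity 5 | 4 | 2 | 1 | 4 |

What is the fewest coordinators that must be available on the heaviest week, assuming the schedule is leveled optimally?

Early-start (Activity 1@1, Activity 2@1, Activity 3@1, Activity 4@1, Activity 5@1) gives peak 16: w1:16  w2:12  w3:8  w4:2  w5:0  w6:0  w7:0  w8:0.
Shift Activity 3→4, Activity 4→5, Activity 5→4.
Schedule Activity 1@1, Activity 2@1, Activity 3@4, Activity 4@5, Activity 5@4: w1:6  w2:6  w3:6  w4:6  w5:6  w6:6  w7:2  w8:0 — peak 6.

6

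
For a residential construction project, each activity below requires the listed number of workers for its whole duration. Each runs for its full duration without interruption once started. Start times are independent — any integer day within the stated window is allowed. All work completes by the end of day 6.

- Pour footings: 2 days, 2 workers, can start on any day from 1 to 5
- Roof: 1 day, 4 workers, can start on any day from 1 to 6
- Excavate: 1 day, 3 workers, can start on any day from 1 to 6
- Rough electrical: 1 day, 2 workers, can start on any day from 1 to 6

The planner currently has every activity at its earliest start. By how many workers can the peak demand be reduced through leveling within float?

7

Early-start peak: d1:11  d2:2  d3:0  d4:0  d5:0  d6:0 ⇒ 11.
Leveled (Pour footings@1, Roof@3, Excavate@4, Rough electrical@1): d1:4  d2:2  d3:4  d4:3  d5:0  d6:0 ⇒ 4.
Reduction 11 − 4 = 7.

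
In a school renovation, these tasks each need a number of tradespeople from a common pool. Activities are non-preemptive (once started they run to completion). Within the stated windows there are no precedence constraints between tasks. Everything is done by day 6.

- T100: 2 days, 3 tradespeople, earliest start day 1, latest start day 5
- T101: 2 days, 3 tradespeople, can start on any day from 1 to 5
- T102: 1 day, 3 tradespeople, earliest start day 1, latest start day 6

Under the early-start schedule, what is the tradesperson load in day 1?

9

At early start, day 1 has: T100, T101, T102.
Demand: 3 + 3 + 3 = 9.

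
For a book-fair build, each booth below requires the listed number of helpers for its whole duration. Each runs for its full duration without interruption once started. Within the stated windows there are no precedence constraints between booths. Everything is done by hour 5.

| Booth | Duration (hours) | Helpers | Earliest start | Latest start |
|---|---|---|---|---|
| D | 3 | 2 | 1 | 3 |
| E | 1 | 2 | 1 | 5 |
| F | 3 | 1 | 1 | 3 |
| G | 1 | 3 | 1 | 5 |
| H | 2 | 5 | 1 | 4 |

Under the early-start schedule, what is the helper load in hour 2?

At early start, hour 2 has: D, F, H.
Demand: 2 + 1 + 5 = 8.

8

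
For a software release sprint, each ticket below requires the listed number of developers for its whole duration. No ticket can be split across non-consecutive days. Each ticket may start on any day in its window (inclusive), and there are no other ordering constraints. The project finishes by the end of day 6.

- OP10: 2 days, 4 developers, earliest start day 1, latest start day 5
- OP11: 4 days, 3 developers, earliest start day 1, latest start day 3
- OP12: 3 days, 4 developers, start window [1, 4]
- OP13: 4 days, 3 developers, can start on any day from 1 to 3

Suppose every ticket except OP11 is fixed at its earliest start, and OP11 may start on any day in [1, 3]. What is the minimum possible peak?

11

OP11@1: d1:14  d2:14  d3:10  d4:6  d5:0  d6:0 → peak 14
OP11@2: d1:11  d2:14  d3:10  d4:6  d5:3  d6:0 → peak 14
OP11@3: d1:11  d2:11  d3:10  d4:6  d5:3  d6:3 → peak 11
Best is OP11@3, peak 11.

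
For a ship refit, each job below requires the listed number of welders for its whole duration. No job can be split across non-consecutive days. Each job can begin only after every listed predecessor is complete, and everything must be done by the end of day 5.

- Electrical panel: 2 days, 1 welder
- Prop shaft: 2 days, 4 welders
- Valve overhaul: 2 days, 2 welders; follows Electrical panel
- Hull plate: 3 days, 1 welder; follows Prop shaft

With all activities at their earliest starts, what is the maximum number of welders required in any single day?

5

Early-start schedule: Electrical panel@1, Prop shaft@1, Valve overhaul@3, Hull plate@3.
Load per day: day 1: 5, day 2: 5, day 3: 3, day 4: 3, day 5: 1.
Peak is 5.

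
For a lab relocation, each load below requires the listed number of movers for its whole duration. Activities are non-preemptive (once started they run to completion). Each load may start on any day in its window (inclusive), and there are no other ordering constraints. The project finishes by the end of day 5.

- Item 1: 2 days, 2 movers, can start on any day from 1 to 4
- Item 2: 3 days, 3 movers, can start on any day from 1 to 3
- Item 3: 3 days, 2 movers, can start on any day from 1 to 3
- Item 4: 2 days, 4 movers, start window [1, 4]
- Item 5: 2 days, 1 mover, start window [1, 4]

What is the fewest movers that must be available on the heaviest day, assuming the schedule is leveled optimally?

6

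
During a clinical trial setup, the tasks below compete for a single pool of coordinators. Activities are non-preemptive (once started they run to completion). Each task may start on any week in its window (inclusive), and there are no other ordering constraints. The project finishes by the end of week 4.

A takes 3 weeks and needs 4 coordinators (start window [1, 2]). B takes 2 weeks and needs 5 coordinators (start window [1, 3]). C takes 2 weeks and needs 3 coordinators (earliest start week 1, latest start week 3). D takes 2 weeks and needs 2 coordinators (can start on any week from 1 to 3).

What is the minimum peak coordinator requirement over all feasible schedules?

Early-start (A@1, B@1, C@1, D@1) gives peak 14: w1:14  w2:14  w3:4  w4:0.
Shift C→3, D→3.
Schedule A@1, B@1, C@3, D@3: w1:9  w2:9  w3:9  w4:5 — peak 9.

9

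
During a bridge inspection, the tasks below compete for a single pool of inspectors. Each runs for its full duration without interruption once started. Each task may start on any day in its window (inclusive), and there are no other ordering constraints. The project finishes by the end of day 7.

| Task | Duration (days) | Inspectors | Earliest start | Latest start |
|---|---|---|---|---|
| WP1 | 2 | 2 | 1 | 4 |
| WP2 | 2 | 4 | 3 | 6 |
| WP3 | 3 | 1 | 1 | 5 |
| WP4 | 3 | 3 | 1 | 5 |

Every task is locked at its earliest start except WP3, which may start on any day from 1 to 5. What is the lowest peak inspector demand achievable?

7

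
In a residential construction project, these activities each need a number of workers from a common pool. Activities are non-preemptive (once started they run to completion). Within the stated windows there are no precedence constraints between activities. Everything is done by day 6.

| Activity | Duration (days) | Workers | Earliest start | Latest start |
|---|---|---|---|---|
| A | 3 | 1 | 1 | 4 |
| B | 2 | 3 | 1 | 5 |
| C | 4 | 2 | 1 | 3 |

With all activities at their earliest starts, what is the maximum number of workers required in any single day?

6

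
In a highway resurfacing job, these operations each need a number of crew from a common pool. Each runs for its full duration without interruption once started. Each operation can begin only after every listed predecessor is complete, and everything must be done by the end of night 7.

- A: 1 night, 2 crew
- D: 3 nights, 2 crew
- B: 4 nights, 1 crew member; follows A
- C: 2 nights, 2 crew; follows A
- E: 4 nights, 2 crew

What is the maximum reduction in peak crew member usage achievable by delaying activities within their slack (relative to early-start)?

Early-start peak: n1:6  n2:7  n3:7  n4:3  n5:1  n6:0  n7:0 ⇒ 7.
Leveled (A@1, D@1, B@2, C@6, E@4): n1:4  n2:3  n3:3  n4:3  n5:3  n6:4  n7:4 ⇒ 4.
Reduction 7 − 4 = 3.

3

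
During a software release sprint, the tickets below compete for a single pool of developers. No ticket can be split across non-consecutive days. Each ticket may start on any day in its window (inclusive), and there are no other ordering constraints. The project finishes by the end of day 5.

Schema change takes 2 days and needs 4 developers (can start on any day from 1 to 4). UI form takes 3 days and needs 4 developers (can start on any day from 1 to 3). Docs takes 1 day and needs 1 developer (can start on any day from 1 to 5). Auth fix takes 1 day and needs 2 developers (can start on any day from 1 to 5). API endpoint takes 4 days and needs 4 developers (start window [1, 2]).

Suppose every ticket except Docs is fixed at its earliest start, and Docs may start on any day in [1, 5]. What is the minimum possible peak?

Docs@1: d1:15  d2:12  d3:8  d4:4  d5:0 → peak 15
Docs@2: d1:14  d2:13  d3:8  d4:4  d5:0 → peak 14
Docs@3: d1:14  d2:12  d3:9  d4:4  d5:0 → peak 14
Docs@4: d1:14  d2:12  d3:8  d4:5  d5:0 → peak 14
Docs@5: d1:14  d2:12  d3:8  d4:4  d5:1 → peak 14
Best is Docs@2, peak 14.

14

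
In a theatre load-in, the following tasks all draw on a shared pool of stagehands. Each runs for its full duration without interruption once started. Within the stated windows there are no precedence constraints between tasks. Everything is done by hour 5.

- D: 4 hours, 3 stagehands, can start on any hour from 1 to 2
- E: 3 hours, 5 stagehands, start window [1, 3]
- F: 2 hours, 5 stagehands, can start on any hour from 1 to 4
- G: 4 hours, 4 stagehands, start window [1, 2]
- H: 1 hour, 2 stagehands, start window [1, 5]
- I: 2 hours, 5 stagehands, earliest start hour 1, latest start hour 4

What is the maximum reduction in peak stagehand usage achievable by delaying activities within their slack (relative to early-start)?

7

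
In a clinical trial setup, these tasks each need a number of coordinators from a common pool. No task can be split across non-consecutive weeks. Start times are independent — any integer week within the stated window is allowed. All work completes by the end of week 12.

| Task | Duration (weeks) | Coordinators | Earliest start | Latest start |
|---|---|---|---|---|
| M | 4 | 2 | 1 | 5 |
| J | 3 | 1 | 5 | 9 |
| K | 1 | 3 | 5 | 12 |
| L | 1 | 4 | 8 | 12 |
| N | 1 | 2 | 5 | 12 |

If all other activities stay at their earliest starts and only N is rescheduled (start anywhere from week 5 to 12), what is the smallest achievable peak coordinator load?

N@5: w1:2  w2:2  w3:2  w4:2  w5:6  w6:1  w7:1  w8:4  w9:0  w10:0  w11:0  w12:0 → peak 6
N@6: w1:2  w2:2  w3:2  w4:2  w5:4  w6:3  w7:1  w8:4  w9:0  w10:0  w11:0  w12:0 → peak 4
N@7: w1:2  w2:2  w3:2  w4:2  w5:4  w6:1  w7:3  w8:4  w9:0  w10:0  w11:0  w12:0 → peak 4
N@8: w1:2  w2:2  w3:2  w4:2  w5:4  w6:1  w7:1  w8:6  w9:0  w10:0  w11:0  w12:0 → peak 6
N@9: w1:2  w2:2  w3:2  w4:2  w5:4  w6:1  w7:1  w8:4  w9:2  w10:0  w11:0  w12:0 → peak 4
N@10: w1:2  w2:2  w3:2  w4:2  w5:4  w6:1  w7:1  w8:4  w9:0  w10:2  w11:0  w12:0 → peak 4
N@11: w1:2  w2:2  w3:2  w4:2  w5:4  w6:1  w7:1  w8:4  w9:0  w10:0  w11:2  w12:0 → peak 4
N@12: w1:2  w2:2  w3:2  w4:2  w5:4  w6:1  w7:1  w8:4  w9:0  w10:0  w11:0  w12:2 → peak 4
Best is N@6, peak 4.

4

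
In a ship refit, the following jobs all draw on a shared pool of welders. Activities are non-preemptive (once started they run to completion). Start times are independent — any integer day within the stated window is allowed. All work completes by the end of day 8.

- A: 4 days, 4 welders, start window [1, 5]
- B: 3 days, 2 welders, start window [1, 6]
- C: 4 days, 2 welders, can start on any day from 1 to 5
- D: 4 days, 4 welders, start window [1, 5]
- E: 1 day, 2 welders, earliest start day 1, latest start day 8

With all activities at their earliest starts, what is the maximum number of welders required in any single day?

14

Early-start schedule: A@1, B@1, C@1, D@1, E@1.
Load per day: day 1: 14, day 2: 12, day 3: 12, day 4: 10, day 5: 0, day 6: 0, day 7: 0, day 8: 0.
Peak is 14.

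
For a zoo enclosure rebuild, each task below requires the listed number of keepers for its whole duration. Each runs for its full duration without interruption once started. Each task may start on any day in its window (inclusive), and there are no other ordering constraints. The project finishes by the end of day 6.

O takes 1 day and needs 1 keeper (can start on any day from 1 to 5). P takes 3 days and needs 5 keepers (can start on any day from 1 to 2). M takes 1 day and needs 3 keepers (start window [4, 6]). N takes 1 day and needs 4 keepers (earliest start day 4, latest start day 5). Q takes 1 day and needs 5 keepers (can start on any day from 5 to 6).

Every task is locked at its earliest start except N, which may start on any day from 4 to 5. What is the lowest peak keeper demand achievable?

7

N@4: d1:6  d2:5  d3:5  d4:7  d5:5  d6:0 → peak 7
N@5: d1:6  d2:5  d3:5  d4:3  d5:9  d6:0 → peak 9
Best is N@4, peak 7.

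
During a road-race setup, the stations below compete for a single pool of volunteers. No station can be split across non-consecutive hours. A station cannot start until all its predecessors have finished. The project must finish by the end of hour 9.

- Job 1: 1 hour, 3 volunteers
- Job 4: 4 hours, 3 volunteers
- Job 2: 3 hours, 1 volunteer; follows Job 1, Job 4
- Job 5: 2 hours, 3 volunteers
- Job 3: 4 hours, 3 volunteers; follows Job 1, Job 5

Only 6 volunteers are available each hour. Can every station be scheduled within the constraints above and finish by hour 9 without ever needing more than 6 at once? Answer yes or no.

Schedule Job 1@1, Job 4@1, Job 2@5, Job 5@2, Job 3@4: h1:6  h2:6  h3:6  h4:6  h5:4  h6:4  h7:4  h8:0  h9:0 — peak 6 ≤ 6.

yes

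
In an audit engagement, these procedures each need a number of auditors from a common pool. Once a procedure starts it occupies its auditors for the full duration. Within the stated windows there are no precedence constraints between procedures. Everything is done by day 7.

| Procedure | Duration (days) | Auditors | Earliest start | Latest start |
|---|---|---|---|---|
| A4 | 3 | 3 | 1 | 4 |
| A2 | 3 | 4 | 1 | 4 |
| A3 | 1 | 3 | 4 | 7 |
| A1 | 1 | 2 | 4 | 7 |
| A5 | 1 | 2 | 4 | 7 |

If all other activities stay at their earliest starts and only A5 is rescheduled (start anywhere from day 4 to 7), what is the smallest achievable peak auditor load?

7

A5@4: d1:7  d2:7  d3:7  d4:7  d5:0  d6:0  d7:0 → peak 7
A5@5: d1:7  d2:7  d3:7  d4:5  d5:2  d6:0  d7:0 → peak 7
A5@6: d1:7  d2:7  d3:7  d4:5  d5:0  d6:2  d7:0 → peak 7
A5@7: d1:7  d2:7  d3:7  d4:5  d5:0  d6:0  d7:2 → peak 7
Best is A5@4, peak 7.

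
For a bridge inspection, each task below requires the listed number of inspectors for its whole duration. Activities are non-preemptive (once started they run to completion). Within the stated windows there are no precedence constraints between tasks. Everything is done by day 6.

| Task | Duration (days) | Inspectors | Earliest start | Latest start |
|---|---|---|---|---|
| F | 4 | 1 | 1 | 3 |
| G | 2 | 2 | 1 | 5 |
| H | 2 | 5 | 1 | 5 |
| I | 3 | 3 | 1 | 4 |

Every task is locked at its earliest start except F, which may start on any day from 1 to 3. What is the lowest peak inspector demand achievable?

F@1: d1:11  d2:11  d3:4  d4:1  d5:0  d6:0 → peak 11
F@2: d1:10  d2:11  d3:4  d4:1  d5:1  d6:0 → peak 11
F@3: d1:10  d2:10  d3:4  d4:1  d5:1  d6:1 → peak 10
Best is F@3, peak 10.

10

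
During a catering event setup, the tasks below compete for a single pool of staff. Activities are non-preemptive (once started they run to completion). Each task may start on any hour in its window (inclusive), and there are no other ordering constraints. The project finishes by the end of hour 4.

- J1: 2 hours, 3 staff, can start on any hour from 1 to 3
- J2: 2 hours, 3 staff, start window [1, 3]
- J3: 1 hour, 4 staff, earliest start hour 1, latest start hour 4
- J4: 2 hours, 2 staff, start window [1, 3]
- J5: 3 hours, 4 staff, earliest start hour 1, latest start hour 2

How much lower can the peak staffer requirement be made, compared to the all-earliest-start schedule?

Early-start peak: h1:16  h2:12  h3:4  h4:0 ⇒ 16.
Leveled (J1@1, J2@3, J3@1, J4@1, J5@2): h1:9  h2:9  h3:7  h4:7 ⇒ 9.
Reduction 16 − 9 = 7.

7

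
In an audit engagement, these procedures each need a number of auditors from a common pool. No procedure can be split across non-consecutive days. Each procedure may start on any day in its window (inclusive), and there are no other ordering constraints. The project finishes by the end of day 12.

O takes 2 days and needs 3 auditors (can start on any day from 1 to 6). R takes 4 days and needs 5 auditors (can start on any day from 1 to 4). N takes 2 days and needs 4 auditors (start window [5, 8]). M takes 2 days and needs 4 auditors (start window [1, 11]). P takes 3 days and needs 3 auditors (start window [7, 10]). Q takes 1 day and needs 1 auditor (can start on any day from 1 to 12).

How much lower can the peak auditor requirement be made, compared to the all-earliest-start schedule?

6

Early-start peak: d1:13  d2:12  d3:5  d4:5  d5:4  d6:4  d7:3  d8:3  d9:3  d10:0  d11:0  d12:0 ⇒ 13.
Leveled (O@1, R@3, N@7, M@1, P@7, Q@3): d1:7  d2:7  d3:6  d4:5  d5:5  d6:5  d7:7  d8:7  d9:3  d10:0  d11:0  d12:0 ⇒ 7.
Reduction 13 − 7 = 6.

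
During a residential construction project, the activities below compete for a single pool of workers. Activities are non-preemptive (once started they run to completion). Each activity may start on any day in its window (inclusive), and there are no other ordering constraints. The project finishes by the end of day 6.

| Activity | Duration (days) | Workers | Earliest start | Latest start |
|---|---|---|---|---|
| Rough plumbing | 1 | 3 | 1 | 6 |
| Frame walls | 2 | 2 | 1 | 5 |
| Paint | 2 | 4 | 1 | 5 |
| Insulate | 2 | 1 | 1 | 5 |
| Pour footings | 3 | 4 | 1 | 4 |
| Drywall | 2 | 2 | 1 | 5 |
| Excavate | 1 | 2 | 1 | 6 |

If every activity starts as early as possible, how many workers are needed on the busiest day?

Early-start schedule: Rough plumbing@1, Frame walls@1, Paint@1, Insulate@1, Pour footings@1, Drywall@1, Excavate@1.
Load per day: day 1: 18, day 2: 13, day 3: 4, day 4: 0, day 5: 0, day 6: 0.
Peak is 18.

18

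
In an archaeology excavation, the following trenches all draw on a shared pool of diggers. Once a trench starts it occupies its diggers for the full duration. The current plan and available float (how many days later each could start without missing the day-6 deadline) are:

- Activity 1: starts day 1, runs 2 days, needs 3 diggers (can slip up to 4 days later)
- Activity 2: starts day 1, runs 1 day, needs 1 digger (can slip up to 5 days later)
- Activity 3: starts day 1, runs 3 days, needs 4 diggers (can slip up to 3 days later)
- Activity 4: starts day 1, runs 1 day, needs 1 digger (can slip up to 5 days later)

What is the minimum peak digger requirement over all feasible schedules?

4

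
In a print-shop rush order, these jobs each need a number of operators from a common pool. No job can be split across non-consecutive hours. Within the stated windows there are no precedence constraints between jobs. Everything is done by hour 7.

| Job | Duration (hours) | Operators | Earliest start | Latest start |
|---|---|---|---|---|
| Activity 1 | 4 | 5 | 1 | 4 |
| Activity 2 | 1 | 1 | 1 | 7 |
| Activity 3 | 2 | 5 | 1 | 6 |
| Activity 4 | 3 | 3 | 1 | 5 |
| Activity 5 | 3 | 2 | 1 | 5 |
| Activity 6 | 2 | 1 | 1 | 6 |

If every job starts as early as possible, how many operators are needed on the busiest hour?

Early-start schedule: Activity 1@1, Activity 2@1, Activity 3@1, Activity 4@1, Activity 5@1, Activity 6@1.
Load per hour: hour 1: 17, hour 2: 16, hour 3: 10, hour 4: 5, hour 5: 0, hour 6: 0, hour 7: 0.
Peak is 17.

17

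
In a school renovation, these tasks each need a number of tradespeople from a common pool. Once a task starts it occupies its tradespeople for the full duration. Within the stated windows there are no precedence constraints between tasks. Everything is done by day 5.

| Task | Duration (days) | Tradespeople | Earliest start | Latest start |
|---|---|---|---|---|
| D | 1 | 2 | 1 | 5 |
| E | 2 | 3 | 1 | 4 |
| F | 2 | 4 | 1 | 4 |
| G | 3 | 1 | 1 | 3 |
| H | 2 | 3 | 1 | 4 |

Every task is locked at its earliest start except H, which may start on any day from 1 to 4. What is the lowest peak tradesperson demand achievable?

H@1: d1:13  d2:11  d3:1  d4:0  d5:0 → peak 13
H@2: d1:10  d2:11  d3:4  d4:0  d5:0 → peak 11
H@3: d1:10  d2:8  d3:4  d4:3  d5:0 → peak 10
H@4: d1:10  d2:8  d3:1  d4:3  d5:3 → peak 10
Best is H@3, peak 10.

10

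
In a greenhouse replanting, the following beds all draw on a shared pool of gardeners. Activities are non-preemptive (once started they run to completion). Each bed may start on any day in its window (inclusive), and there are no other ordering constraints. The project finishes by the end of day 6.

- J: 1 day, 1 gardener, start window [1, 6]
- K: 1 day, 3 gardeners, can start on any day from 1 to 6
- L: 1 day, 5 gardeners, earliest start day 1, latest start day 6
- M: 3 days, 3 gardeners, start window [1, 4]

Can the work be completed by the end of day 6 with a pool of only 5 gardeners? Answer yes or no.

Schedule J@1, K@1, L@2, M@3: d1:4  d2:5  d3:3  d4:3  d5:3  d6:0 — peak 5 ≤ 5.

yes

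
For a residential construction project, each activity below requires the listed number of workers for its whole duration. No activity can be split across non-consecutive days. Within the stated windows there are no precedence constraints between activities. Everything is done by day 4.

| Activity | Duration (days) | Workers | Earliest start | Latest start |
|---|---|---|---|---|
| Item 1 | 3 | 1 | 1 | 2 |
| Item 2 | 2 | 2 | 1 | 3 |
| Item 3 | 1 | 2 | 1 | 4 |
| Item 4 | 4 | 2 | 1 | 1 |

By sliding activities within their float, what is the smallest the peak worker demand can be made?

5

Early-start (Item 1@1, Item 2@1, Item 3@1, Item 4@1) gives peak 7: d1:7  d2:5  d3:3  d4:2.
Shift Item 3→3.
Schedule Item 1@1, Item 2@1, Item 3@3, Item 4@1: d1:5  d2:5  d3:5  d4:2 — peak 5.
Total worker-days = 17 over 4 days ⇒ peak ≥ ⌈17/4⌉ = 5, so 5 is optimal.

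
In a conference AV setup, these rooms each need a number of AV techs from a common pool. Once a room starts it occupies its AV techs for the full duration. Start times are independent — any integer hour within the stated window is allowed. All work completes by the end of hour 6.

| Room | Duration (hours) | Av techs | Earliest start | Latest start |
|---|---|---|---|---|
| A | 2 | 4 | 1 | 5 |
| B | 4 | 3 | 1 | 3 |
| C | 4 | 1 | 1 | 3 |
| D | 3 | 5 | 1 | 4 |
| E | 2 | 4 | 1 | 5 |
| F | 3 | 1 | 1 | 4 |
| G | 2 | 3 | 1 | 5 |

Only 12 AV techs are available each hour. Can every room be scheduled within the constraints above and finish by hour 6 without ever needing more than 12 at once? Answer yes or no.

yes

Schedule A@1, B@1, C@1, D@3, E@5, F@3, G@1: h1:11  h2:11  h3:10  h4:10  h5:10  h6:4 — peak 11 ≤ 12.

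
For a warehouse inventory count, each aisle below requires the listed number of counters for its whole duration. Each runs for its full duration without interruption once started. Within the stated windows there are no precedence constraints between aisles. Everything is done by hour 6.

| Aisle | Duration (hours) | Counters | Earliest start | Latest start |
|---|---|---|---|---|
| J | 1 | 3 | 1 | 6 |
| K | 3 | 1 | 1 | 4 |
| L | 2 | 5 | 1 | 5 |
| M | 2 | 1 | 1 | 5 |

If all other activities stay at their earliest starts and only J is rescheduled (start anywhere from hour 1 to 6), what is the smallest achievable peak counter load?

7

J@1: h1:10  h2:7  h3:1  h4:0  h5:0  h6:0 → peak 10
J@2: h1:7  h2:10  h3:1  h4:0  h5:0  h6:0 → peak 10
J@3: h1:7  h2:7  h3:4  h4:0  h5:0  h6:0 → peak 7
J@4: h1:7  h2:7  h3:1  h4:3  h5:0  h6:0 → peak 7
J@5: h1:7  h2:7  h3:1  h4:0  h5:3  h6:0 → peak 7
J@6: h1:7  h2:7  h3:1  h4:0  h5:0  h6:3 → peak 7
Best is J@3, peak 7.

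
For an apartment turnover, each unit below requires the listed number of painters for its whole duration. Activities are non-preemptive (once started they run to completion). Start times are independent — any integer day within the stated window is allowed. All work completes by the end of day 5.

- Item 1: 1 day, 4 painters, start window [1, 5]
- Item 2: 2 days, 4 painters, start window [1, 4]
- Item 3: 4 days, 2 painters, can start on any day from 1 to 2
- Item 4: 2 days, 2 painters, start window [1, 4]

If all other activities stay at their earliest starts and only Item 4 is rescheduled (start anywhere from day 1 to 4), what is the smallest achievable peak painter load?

10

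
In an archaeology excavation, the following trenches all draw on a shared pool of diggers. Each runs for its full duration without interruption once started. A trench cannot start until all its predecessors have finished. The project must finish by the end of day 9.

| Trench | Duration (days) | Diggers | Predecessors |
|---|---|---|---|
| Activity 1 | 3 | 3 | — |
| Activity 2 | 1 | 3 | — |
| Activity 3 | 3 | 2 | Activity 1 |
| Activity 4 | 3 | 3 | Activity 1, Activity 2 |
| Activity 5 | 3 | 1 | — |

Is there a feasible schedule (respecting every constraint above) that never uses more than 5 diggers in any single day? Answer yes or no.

yes

Schedule Activity 1@1, Activity 2@4, Activity 3@4, Activity 4@5, Activity 5@1: d1:4  d2:4  d3:4  d4:5  d5:5  d6:5  d7:3  d8:0  d9:0 — peak 5 ≤ 5.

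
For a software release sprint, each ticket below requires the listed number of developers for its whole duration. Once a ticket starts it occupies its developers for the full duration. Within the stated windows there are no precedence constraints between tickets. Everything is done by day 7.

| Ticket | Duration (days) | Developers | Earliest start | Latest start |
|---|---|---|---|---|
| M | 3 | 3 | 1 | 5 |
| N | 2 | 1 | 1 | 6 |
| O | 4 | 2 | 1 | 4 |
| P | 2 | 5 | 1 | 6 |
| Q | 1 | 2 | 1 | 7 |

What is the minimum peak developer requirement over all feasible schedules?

Early-start (M@1, N@1, O@1, P@1, Q@1) gives peak 13: d1:13  d2:11  d3:5  d4:2  d5:0  d6:0  d7:0.
Shift N→4, P→6, Q→4.
Schedule M@1, N@4, O@1, P@6, Q@4: d1:5  d2:5  d3:5  d4:5  d5:1  d6:5  d7:5 — peak 5.
Total developer-days = 31 over 7 days ⇒ peak ≥ ⌈31/7⌉ = 5, so 5 is optimal.

5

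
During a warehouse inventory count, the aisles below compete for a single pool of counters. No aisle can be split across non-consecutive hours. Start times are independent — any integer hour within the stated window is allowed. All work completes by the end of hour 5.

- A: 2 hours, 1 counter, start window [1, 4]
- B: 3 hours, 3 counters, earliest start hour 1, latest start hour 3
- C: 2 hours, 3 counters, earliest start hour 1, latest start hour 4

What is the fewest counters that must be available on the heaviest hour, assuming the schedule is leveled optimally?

Early-start (A@1, B@1, C@1) gives peak 7: h1:7  h2:7  h3:3  h4:0  h5:0.
Shift C→4.
Schedule A@1, B@1, C@4: h1:4  h2:4  h3:3  h4:3  h5:3 — peak 4.
Total counter-hours = 17 over 5 hours ⇒ peak ≥ ⌈17/5⌉ = 4, so 4 is optimal.

4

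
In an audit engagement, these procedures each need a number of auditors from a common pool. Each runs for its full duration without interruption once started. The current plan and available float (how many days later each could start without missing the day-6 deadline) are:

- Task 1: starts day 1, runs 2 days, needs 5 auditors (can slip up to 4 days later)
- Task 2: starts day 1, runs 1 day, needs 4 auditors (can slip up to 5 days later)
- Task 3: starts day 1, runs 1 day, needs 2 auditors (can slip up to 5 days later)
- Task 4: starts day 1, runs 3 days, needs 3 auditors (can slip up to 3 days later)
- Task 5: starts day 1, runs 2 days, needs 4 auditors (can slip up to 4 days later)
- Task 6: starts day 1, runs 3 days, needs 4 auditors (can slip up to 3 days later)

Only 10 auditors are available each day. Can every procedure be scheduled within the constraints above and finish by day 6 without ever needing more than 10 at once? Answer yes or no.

yes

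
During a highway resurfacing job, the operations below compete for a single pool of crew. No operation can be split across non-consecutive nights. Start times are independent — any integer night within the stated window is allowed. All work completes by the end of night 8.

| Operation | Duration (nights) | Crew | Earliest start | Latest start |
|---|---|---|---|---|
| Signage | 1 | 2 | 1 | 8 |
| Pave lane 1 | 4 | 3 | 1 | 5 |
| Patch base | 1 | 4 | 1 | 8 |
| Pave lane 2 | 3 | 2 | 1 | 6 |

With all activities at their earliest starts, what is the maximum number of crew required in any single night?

11

Early-start schedule: Signage@1, Pave lane 1@1, Patch base@1, Pave lane 2@1.
Load per night: night 1: 11, night 2: 5, night 3: 5, night 4: 3, night 5: 0, night 6: 0, night 7: 0, night 8: 0.
Peak is 11.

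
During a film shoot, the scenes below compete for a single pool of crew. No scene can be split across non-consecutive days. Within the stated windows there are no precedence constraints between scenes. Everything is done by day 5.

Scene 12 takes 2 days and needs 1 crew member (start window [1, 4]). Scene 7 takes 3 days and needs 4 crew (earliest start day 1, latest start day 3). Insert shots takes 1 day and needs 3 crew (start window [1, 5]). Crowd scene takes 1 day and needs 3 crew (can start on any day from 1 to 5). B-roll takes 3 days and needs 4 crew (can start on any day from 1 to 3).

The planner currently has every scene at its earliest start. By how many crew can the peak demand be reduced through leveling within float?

7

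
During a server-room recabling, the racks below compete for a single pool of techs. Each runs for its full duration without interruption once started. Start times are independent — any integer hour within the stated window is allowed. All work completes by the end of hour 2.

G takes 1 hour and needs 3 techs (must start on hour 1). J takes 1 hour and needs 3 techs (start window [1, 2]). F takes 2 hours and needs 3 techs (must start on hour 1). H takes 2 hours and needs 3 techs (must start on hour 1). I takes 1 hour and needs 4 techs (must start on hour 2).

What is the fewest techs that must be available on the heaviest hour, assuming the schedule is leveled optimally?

Schedule G@1, J@1, F@1, H@1, I@2: h1:12  h2:10 — peak 12.
No arrangement of the 2 feasible schedules does better.

12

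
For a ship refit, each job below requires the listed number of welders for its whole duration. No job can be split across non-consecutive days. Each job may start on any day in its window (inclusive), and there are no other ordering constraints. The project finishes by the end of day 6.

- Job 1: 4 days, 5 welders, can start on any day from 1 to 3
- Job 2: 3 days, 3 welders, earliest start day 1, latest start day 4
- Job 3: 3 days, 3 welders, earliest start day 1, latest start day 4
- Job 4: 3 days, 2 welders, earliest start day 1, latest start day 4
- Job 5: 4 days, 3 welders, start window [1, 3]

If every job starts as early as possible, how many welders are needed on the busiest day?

Early-start schedule: Job 1@1, Job 2@1, Job 3@1, Job 4@1, Job 5@1.
Load per day: day 1: 16, day 2: 16, day 3: 16, day 4: 8, day 5: 0, day 6: 0.
Peak is 16.

16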